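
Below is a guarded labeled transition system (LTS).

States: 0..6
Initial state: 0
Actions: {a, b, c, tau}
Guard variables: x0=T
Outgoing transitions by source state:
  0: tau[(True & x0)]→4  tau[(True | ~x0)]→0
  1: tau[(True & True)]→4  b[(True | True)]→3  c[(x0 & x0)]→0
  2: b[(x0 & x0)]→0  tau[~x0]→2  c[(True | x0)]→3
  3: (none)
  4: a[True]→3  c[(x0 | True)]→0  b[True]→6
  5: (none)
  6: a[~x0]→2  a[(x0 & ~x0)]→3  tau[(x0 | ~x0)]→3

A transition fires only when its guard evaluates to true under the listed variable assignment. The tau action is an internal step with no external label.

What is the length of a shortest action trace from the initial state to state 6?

Answer: 2

Trace:
BFS to 6:
  Layer 0: {0}
  Layer 1: {4}
  Layer 2: {3,6}
first hit 6 at d=2 via tau·b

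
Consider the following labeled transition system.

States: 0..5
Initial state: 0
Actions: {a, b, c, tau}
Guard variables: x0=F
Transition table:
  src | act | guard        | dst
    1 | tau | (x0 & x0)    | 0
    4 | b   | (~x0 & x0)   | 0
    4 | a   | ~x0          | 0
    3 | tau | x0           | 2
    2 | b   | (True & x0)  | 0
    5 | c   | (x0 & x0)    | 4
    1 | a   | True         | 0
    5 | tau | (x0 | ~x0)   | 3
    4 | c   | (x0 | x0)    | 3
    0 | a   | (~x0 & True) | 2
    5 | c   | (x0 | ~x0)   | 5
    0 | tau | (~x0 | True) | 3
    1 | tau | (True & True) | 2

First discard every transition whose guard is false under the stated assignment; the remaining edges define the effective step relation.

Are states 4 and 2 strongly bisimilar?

Bisimulation quotient by refinement:
  P[0] = {{0,1,2,3,4,5}}
  P[1] = {{0,1},{2,3},{4},{5}}
  P[2] = {{0},{1},{2,3},{4},{5}}
5 equivalence class(es) (converged in 3)
4∈{4}, 2∈{2,3}

Answer: NOT BISIMILAR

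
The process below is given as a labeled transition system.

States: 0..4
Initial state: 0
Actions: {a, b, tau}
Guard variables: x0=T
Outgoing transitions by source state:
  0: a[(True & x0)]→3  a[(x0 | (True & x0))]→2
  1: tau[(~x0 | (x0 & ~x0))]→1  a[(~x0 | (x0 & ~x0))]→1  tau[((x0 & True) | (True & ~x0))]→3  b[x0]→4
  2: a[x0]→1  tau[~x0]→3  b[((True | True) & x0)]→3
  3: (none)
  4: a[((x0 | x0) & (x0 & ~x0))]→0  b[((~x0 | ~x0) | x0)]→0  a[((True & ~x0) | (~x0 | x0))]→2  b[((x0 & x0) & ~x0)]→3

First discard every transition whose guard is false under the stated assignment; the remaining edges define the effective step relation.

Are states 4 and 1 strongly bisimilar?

Refine partition for ~:
  π0 = {{0,1,2,3,4}}
  π1 = {{0},{1},{2,4},{3}}
  π2 = {{0},{1},{2},{3},{4}}
stable after 3 split(s): 5 block(s)
class of 4: {4}; class of 1: {1}

Answer: NOT BISIMILAR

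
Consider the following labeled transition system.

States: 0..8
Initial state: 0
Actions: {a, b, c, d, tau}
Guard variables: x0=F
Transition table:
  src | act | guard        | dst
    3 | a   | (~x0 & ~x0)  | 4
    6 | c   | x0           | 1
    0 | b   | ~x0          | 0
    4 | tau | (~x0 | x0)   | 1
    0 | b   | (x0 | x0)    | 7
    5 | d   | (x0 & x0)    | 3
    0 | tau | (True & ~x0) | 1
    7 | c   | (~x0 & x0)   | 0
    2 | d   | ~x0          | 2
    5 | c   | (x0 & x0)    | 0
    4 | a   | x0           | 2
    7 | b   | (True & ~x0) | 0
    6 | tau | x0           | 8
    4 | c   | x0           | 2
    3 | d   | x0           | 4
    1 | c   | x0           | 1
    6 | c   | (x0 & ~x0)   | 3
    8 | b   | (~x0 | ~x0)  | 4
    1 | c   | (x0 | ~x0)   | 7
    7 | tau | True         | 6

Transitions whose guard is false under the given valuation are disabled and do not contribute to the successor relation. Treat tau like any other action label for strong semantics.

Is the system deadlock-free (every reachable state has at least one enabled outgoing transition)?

Reach set: {0,1,6,7}
  0: b→0  tau→1  [2 out]
  1: c→7  [1 out]
  6: ∅  [STUCK]
  7: b→0  tau→6  [2 out]
witness 6: tau·c·tau

Answer: DEADLOCK at state 6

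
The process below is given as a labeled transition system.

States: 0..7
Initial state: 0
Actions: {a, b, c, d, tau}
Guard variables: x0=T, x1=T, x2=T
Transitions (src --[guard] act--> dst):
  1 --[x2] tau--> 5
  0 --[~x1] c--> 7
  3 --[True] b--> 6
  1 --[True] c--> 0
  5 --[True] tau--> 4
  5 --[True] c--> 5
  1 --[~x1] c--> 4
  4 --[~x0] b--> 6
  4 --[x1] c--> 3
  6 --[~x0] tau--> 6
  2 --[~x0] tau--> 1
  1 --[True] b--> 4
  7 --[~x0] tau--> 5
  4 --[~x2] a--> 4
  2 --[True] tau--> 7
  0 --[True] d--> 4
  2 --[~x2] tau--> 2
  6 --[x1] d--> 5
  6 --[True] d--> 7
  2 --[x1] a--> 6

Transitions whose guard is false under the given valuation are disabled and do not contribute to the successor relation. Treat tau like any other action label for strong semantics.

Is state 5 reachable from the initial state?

Answer: REACHABLE

Working:
12 transition(s) survive guard evaluation.
L0 = {0}
L1 = {4}  total {0,4}
L2 = {3}  total {0,3,4}
L3 = {6}  total {0,3,4,6}
L4 = {5,7}  total {0,3,4,5,6,7}
R = {0,3,4,5,6,7}
trace reaching 5: d·c·b·d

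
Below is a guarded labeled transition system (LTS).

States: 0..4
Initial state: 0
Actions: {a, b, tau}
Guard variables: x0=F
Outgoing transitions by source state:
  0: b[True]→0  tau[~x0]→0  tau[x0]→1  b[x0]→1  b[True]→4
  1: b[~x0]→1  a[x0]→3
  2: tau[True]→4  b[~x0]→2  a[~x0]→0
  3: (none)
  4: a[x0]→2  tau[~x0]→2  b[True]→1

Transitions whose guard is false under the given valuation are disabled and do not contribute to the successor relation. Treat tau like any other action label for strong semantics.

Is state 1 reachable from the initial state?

Answer: REACHABLE

Analysis:
Guard filter leaves 9 enabled edge(s).
Layer 0: {0}
Layer 1: {4}  now seen {0,4}
Layer 2: {1,2}  now seen {0,1,2,4}
Reachable = {0,1,2,4}
Path to 1: b·b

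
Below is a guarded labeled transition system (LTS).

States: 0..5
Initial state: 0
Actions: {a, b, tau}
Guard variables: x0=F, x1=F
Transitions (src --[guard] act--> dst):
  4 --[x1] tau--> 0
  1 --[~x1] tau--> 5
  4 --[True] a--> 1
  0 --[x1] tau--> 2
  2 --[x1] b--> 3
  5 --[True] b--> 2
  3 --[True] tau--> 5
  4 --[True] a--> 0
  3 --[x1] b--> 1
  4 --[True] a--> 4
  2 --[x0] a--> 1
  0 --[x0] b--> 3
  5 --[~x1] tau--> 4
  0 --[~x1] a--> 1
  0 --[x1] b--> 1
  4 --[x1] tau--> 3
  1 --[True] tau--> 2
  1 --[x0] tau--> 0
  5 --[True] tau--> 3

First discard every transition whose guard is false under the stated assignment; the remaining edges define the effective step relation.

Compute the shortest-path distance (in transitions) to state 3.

BFS to 3:
  depth 0: {0}
  depth 1: {1}
  depth 2: {2,5}
  depth 3: {3,4}
3 enters at depth 3; path a·tau·tau

Answer: 3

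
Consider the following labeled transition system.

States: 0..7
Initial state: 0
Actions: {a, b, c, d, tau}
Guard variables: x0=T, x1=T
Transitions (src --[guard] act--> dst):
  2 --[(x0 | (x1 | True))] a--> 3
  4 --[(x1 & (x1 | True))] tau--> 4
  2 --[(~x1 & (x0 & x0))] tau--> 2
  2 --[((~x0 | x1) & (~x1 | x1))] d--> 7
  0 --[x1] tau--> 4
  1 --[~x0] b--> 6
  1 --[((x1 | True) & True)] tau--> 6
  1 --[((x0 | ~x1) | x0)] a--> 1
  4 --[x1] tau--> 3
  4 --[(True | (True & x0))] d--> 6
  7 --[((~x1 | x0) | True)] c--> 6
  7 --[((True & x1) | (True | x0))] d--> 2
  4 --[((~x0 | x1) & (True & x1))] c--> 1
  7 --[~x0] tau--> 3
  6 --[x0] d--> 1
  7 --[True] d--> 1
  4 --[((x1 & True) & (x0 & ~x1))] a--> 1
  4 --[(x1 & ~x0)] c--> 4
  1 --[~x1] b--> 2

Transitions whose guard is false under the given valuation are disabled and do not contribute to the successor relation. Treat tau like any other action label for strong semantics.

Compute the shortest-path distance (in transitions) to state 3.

BFS to 3:
  Layer 0: {0}
  Layer 1: {4}
  Layer 2: {1,3,6}
depth(3)=2, e.g. tau·tau

Answer: 2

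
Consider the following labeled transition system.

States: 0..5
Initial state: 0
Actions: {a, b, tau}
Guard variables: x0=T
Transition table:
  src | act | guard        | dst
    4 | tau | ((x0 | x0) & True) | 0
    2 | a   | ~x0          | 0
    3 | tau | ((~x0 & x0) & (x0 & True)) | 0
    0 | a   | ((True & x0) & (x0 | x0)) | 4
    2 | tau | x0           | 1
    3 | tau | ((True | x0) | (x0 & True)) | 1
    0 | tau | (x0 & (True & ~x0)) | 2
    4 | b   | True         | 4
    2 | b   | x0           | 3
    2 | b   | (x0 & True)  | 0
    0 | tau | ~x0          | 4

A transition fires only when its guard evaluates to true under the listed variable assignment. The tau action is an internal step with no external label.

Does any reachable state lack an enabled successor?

Reach set: {0,4}
  0: a→4  [1 out]
  4: b→4  tau→0  [2 out]

Answer: DEADLOCK-FREE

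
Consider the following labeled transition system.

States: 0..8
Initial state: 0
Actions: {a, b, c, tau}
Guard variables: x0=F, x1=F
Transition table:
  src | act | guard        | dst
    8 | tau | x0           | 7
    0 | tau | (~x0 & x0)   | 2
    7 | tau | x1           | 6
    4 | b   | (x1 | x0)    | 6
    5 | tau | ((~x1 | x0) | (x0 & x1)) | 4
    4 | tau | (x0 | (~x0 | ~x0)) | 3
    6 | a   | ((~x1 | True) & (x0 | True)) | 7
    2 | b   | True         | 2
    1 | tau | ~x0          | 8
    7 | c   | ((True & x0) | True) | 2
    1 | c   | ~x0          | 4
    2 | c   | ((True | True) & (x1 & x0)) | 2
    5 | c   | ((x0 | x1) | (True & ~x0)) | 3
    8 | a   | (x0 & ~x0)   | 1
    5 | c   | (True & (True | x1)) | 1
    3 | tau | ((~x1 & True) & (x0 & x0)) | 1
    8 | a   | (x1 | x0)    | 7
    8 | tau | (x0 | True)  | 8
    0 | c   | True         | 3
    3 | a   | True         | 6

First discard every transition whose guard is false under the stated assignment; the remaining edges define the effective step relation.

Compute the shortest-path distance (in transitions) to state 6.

BFS to 6:
  L0 = {0}
  L1 = {3}
  L2 = {6}
6 enters at depth 2; path c·a

Answer: 2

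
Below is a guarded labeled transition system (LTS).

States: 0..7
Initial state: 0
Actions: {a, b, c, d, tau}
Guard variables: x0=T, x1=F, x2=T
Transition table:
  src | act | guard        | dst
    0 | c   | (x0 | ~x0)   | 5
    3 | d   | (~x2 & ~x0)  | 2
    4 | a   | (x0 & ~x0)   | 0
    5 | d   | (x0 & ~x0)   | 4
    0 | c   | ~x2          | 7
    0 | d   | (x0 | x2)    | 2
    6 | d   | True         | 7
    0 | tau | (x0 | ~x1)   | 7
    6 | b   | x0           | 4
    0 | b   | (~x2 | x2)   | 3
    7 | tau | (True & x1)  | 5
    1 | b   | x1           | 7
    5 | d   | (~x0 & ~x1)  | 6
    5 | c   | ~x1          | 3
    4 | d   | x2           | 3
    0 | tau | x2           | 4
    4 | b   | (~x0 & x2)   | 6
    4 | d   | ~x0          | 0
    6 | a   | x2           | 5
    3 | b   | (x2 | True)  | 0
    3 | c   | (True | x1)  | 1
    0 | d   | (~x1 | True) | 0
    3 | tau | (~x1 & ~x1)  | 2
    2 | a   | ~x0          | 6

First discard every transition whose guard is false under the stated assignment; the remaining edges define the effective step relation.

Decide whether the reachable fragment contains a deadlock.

Reach set: {0,1,2,3,4,5,7}
  0: b→3  c→5  d→0  d→2  tau→4  tau→7  [6 exit(s)]
  1: ∅  [no exit]
  2: ∅  [no exit]
  3: b→0  c→1  tau→2  [3 exit(s)]
  4: d→3  [1 exit(s)]
  5: c→3  [1 exit(s)]
  7: ∅  [no exit]
trace reaching 1: b·c

Answer: DEADLOCK at state 1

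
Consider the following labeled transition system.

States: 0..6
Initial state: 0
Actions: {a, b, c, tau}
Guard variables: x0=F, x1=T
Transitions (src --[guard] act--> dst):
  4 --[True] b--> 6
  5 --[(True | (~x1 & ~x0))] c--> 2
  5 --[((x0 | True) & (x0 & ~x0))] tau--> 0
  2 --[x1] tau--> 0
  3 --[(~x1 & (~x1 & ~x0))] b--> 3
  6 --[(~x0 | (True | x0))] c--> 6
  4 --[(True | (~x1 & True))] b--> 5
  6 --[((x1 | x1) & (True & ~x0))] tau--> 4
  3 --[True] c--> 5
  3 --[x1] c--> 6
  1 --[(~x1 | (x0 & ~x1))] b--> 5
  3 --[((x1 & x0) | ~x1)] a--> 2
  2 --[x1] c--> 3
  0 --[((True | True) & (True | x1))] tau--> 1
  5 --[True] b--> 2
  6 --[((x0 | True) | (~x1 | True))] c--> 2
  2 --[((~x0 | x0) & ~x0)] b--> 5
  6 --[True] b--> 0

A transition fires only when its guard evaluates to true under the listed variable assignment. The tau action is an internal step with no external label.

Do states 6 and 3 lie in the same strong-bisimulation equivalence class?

Answer: NOT BISIMILAR

Working:
Compute ~ classes (split until stable):
  P[0] = {{0,1,2,3,4,5,6}}
  P[1] = {{0},{1},{2,6},{3},{4},{5}}
  P[2] = {{0},{1},{2},{3},{4},{5},{6}}
Fixed point at round 3; 7 class(es).
class of 6: {6}; class of 3: {3}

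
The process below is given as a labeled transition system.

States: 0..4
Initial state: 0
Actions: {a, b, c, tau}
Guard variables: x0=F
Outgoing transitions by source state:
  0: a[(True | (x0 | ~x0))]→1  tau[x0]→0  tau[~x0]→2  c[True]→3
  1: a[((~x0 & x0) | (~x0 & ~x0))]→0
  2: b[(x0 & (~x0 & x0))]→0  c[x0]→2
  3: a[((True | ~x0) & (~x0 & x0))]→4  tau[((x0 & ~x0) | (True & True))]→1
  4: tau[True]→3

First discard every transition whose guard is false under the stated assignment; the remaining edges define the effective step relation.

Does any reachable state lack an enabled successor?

Answer: DEADLOCK at state 2

Analysis:
R = {0,1,2,3}
  0: a→1  c→3  tau→2  [deg 3]
  1: a→0  [deg 1]
  2: ∅  [STUCK]
  3: tau→1  [deg 1]
Path to 2: tau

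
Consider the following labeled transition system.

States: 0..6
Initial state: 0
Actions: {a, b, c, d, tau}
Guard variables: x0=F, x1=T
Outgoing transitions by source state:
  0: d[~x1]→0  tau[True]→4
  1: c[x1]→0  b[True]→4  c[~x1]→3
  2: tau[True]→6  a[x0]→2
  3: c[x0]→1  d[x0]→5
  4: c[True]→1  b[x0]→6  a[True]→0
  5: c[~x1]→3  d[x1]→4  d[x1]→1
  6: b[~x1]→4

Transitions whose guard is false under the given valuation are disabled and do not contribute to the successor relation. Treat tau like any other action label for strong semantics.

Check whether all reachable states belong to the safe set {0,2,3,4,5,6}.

Safe = {0,2,3,4,5,6}
Reachable = {0,1,4}
  0: ok
  1: outside
  4: ok
witness against invariant: tau·c → 1

Answer: INVARIANT VIOLATED at state 1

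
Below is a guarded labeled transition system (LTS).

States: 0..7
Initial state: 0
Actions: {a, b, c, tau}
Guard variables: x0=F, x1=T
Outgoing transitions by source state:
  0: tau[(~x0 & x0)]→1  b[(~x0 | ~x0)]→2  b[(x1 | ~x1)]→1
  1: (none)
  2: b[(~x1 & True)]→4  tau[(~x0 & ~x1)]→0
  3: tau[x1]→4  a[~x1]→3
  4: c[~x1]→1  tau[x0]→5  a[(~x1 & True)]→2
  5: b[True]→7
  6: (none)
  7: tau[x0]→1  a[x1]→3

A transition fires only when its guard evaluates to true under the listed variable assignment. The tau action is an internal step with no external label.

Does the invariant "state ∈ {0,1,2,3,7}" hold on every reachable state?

Safe = {0,1,2,3,7}
Reachable = {0,1,2}
  0: ok
  1: ok
  2: ok

Answer: INVARIANT HOLDS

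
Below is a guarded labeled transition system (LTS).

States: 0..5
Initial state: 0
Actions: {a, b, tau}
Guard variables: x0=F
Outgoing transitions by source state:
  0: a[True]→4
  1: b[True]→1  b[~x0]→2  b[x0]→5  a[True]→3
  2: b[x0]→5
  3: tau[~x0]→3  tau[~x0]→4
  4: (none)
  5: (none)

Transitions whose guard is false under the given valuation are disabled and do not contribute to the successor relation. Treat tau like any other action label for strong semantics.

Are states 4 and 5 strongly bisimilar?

Answer: BISIMILAR

Working:
Bisimulation quotient by refinement:
  P[0] = {{0,1,2,3,4,5}}
  P[1] = {{0},{1},{2,4,5},{3}}
Fixed point at round 2; 4 class(es).
[4]={2,4,5}  [5]={2,4,5}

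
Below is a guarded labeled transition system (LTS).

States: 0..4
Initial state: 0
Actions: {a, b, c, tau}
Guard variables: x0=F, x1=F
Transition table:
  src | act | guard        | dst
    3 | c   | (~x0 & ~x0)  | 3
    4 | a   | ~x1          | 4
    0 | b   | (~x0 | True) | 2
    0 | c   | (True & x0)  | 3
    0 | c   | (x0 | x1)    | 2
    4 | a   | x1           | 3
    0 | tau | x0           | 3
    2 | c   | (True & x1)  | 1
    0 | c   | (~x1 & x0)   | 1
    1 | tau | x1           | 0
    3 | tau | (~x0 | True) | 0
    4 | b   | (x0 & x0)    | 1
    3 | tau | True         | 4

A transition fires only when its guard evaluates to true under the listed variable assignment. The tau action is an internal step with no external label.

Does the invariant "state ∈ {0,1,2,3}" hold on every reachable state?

Allowed set {0,1,2,3}
Reachable = {0,2}
  0: ✓
  2: ✓

Answer: INVARIANT HOLDS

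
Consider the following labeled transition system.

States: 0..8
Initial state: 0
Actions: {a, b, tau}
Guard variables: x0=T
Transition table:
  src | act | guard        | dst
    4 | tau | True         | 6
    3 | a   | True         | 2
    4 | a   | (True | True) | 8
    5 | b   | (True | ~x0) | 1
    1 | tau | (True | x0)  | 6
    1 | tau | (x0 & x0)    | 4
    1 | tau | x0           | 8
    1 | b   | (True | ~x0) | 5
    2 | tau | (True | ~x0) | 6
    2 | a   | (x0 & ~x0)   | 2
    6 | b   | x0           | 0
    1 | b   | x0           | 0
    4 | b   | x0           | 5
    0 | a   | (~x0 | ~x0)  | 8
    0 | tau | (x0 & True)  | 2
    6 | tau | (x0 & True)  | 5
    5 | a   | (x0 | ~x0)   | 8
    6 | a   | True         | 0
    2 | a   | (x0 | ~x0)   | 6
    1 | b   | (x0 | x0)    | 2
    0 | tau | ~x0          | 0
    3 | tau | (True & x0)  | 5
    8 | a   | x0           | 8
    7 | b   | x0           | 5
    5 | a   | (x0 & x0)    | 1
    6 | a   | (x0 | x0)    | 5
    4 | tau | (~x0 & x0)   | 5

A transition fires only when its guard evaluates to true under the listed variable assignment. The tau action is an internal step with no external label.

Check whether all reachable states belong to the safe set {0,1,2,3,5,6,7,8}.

Answer: INVARIANT VIOLATED at state 4

Analysis:
Inv-set: {0,1,2,3,5,6,7,8}
Reachable = {0,1,2,4,5,6,8}
  0: ok
  1: ok
  2: ok
  4: VIOLATES
  5: ok
  6: ok
  8: ok
witness against invariant: tau·tau·tau·b·tau → 4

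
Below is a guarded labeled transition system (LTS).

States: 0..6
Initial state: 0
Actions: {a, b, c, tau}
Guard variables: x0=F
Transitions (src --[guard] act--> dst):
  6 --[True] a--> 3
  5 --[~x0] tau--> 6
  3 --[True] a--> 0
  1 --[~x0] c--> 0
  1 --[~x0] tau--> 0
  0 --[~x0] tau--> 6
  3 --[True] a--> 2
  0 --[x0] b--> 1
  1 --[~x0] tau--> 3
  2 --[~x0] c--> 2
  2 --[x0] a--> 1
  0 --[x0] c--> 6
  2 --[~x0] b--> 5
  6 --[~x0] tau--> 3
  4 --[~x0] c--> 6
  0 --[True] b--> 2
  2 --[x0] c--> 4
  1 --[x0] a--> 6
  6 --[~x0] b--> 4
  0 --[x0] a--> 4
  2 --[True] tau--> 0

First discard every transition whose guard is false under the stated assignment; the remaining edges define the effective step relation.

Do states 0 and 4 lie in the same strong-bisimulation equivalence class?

Answer: NOT BISIMILAR

Trace:
Compute ~ classes (split until stable):
  π0 = {{0,1,2,3,4,5,6}}
  π1 = {{0},{1},{2},{3},{4},{5},{6}}
7 equivalence class(es) (converged in 2)
0∈{0}, 4∈{4}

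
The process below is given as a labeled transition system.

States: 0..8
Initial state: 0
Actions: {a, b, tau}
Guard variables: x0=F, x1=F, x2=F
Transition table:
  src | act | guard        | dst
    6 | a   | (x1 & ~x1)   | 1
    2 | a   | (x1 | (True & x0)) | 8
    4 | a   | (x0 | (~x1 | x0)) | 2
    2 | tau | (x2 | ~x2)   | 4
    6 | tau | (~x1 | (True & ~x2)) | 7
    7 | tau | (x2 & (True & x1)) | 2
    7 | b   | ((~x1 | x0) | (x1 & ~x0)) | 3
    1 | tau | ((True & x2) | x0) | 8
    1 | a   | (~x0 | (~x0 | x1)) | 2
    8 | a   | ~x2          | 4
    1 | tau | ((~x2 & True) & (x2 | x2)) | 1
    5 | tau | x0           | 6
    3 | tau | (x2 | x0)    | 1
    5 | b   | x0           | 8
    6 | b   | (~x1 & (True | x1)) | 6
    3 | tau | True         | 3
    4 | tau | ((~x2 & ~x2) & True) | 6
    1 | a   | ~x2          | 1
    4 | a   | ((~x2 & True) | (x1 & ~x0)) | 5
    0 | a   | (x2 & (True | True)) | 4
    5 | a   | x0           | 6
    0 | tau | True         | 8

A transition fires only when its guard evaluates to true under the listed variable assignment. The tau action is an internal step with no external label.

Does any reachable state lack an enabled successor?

Reachable = {0,2,3,4,5,6,7,8}
  0: tau→8  [deg 1]
  2: tau→4  [deg 1]
  3: tau→3  [deg 1]
  4: a→2  a→5  tau→6  [deg 3]
  5: ∅  [deadlock]
  6: b→6  tau→7  [deg 2]
  7: b→3  [deg 1]
  8: a→4  [deg 1]
trace reaching 5: tau·a·a

Answer: DEADLOCK at state 5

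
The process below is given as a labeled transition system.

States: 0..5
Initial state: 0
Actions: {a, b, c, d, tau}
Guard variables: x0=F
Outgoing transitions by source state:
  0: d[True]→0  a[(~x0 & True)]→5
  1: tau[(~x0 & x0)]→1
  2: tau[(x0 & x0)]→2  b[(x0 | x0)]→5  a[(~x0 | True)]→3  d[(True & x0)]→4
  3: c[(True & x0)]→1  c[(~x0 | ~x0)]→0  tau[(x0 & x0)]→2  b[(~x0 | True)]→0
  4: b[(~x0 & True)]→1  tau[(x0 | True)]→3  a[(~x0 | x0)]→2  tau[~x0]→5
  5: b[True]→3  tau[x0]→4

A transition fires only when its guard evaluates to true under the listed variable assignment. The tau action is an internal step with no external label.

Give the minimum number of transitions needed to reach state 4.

Breadth-first toward 4:
  L0 = {0}
  L1 = {5}
  L2 = {3}
4 never appears.

Answer: UNREACHABLE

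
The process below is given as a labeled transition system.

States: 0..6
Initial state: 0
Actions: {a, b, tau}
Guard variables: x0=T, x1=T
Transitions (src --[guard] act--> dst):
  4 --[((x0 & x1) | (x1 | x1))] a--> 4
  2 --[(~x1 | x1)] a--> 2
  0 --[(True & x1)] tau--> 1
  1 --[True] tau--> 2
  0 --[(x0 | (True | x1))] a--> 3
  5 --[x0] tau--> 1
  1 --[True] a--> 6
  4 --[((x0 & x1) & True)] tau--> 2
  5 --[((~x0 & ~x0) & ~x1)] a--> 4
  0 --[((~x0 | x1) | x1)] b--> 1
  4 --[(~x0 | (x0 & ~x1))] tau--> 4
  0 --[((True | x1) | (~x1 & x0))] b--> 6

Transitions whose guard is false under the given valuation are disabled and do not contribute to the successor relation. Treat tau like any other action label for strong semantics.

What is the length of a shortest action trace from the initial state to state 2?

Answer: 2

Working:
Breadth-first toward 2:
  depth 0: {0}
  depth 1: {1,3,6}
  depth 2: {2}
2 enters at depth 2; path b·tau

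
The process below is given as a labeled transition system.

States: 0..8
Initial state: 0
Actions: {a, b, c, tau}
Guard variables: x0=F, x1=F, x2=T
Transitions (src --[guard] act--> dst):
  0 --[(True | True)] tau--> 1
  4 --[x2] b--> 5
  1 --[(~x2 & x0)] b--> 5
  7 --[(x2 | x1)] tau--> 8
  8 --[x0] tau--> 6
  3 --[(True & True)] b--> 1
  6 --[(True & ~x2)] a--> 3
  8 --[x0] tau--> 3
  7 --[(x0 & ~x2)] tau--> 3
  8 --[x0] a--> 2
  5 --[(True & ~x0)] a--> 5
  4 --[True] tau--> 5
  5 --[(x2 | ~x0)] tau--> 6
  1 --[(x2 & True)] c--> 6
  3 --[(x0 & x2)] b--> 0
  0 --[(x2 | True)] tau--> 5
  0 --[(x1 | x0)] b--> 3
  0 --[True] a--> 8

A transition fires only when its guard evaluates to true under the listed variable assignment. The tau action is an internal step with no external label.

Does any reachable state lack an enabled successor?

R = {0,1,5,6,8}
  0: a→8  tau→1  tau→5  [3 exit(s)]
  1: c→6  [1 exit(s)]
  5: a→5  tau→6  [2 exit(s)]
  6: ∅  [deadlock]
  8: ∅  [deadlock]
witness 6: tau·c

Answer: DEADLOCK at state 6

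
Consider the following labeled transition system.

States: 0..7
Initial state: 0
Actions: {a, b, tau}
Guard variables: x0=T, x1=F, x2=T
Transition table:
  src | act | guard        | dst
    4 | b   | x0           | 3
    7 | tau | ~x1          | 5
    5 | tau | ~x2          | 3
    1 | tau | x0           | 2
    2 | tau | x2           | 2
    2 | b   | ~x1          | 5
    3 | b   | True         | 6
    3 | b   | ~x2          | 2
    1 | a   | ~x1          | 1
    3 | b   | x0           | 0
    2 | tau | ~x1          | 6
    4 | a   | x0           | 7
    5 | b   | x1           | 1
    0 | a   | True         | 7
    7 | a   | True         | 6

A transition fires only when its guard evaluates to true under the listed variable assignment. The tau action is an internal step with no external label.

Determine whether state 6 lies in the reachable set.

Answer: REACHABLE

Trace:
After dropping false guards: 12 live edges.
L0 = {0}
L1 = {7}  total {0,7}
L2 = {5,6}  total {0,5,6,7}
Reach set: {0,5,6,7}
trace reaching 6: a·a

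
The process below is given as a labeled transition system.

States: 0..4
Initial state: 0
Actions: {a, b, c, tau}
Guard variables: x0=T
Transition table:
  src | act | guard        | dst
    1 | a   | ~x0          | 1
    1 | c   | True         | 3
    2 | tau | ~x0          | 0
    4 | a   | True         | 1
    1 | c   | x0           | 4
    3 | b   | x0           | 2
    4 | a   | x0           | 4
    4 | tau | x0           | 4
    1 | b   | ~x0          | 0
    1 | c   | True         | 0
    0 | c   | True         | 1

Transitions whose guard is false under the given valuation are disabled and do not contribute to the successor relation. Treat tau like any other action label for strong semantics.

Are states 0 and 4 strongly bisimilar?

Answer: NOT BISIMILAR

Trace:
Compute ~ classes (split until stable):
  P[0] = {{0,1,2,3,4}}
  P[1] = {{0,1},{2},{3},{4}}
  P[2] = {{0},{1},{2},{3},{4}}
5 equivalence class(es) (converged in 3)
class of 0: {0}; class of 4: {4}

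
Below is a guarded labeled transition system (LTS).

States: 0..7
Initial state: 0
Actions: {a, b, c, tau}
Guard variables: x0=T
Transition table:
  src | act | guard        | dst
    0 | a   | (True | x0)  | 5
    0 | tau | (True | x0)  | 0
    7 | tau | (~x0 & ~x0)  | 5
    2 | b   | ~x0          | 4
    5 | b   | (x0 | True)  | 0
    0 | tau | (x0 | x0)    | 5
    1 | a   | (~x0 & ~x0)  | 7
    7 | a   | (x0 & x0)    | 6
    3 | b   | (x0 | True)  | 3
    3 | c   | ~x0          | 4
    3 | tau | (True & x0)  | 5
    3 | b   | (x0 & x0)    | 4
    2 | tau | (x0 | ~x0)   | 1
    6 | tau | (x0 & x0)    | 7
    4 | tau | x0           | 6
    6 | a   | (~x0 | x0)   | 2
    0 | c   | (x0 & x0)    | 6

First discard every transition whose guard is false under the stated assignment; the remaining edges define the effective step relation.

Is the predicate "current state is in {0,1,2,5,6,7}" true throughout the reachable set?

Answer: INVARIANT HOLDS

Analysis:
Inv-set: {0,1,2,5,6,7}
Reach set: {0,1,2,5,6,7}
  0: ✓
  1: ✓
  2: ✓
  5: ✓
  6: ✓
  7: ✓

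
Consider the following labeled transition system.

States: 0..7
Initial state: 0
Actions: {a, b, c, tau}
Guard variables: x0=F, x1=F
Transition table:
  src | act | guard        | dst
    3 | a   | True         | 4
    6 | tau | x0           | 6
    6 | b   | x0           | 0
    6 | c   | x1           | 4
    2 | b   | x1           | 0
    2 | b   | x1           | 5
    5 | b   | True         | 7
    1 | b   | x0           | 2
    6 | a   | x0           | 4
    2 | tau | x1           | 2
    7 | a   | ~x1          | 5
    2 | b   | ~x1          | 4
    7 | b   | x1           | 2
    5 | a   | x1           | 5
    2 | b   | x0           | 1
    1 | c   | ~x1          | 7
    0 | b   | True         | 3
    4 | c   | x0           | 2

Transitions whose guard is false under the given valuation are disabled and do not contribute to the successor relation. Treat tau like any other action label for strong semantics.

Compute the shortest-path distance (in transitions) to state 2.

Answer: UNREACHABLE

Trace:
BFS to 2:
  L0 = {0}
  L1 = {3}
  L2 = {4}
2 never appears.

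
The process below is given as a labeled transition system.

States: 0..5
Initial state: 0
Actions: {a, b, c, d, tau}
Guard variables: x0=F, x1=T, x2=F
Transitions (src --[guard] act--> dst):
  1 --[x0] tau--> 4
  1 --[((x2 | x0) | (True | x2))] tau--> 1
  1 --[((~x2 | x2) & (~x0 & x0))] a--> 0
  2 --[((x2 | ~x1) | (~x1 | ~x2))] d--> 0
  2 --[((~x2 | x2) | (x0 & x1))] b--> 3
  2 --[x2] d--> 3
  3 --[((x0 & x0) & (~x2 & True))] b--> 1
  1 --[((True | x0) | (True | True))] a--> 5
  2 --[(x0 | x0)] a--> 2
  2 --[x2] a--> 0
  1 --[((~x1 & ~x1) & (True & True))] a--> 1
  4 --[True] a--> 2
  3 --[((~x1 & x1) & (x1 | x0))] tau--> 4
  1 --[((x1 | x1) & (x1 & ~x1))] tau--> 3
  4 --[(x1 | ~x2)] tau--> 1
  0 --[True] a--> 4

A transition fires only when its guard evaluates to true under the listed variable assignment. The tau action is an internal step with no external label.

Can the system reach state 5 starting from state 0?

Guard filter leaves 7 enabled edge(s).
Layer 0: {0}
Layer 1: {4}  now seen {0,4}
Layer 2: {1,2}  now seen {0,1,2,4}
Layer 3: {3,5}  now seen {0,1,2,3,4,5}
Reachable = {0,1,2,3,4,5}
Path to 5: a·tau·a

Answer: REACHABLE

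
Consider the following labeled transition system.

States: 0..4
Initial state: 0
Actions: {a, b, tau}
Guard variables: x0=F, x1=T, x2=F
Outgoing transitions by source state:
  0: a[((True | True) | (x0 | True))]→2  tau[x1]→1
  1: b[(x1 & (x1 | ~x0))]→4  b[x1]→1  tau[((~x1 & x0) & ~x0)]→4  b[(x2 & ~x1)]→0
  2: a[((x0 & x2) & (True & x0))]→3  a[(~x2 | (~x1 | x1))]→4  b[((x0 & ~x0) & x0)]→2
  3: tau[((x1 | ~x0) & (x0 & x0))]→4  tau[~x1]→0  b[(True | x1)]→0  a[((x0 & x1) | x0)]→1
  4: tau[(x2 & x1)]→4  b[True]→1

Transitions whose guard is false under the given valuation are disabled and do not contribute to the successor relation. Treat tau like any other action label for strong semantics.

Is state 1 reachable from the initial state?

Answer: REACHABLE

Trace:
After dropping false guards: 7 live edges.
Layer 0: {0}
Layer 1: {1,2}  now seen {0,1,2}
Layer 2: {4}  now seen {0,1,2,4}
Reach set: {0,1,2,4}
trace reaching 1: tau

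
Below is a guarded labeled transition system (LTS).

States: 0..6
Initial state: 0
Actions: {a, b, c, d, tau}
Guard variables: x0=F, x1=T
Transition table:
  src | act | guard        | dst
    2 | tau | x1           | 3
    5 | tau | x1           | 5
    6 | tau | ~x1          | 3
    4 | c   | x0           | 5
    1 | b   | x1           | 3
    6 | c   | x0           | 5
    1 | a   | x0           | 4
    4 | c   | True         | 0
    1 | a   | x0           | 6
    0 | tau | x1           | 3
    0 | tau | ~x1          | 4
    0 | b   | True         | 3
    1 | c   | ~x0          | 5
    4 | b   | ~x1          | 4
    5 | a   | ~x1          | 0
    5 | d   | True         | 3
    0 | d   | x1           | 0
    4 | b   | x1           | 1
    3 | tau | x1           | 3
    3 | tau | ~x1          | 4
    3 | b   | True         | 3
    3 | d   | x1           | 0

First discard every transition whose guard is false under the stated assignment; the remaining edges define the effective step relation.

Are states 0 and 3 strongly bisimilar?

Answer: BISIMILAR

Analysis:
Compute ~ classes (split until stable):
  π0 = {{0,1,2,3,4,5,6}}
  π1 = {{0,3},{1,4},{2},{5},{6}}
  π2 = {{0,3},{1},{2},{4},{5},{6}}
Fixed point at round 3; 6 class(es).
[0]={0,3}  [3]={0,3}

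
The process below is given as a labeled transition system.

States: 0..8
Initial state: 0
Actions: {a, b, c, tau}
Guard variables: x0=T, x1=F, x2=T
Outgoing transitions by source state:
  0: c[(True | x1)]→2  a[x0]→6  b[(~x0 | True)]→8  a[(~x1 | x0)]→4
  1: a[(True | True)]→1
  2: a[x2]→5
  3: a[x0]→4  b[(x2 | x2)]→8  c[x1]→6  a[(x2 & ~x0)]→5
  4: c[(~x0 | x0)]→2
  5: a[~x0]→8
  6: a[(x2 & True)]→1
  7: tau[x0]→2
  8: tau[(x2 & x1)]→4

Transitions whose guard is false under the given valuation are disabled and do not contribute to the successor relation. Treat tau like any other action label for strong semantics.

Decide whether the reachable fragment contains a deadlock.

Answer: DEADLOCK at state 5

Working:
Reach set: {0,1,2,4,5,6,8}
  0: a→4  a→6  b→8  c→2  [4 exit(s)]
  1: a→1  [1 exit(s)]
  2: a→5  [1 exit(s)]
  4: c→2  [1 exit(s)]
  5: ∅  [deadlock]
  6: a→1  [1 exit(s)]
  8: ∅  [deadlock]
trace reaching 5: c·a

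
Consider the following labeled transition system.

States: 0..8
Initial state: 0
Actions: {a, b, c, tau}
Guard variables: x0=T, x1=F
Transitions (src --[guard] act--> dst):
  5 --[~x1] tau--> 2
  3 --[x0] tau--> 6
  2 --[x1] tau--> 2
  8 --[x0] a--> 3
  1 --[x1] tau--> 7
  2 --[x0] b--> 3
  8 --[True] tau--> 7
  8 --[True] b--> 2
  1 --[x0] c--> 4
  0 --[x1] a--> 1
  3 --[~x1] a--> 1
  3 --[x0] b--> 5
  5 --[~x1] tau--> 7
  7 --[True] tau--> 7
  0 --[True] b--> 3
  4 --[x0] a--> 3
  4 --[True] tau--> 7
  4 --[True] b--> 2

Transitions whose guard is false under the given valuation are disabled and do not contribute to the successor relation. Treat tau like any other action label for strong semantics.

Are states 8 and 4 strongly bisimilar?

Compute ~ classes (split until stable):
  π0 = {{0,1,2,3,4,5,6,7,8}}
  π1 = {{0,2},{1},{3,4,8},{5,7},{6}}
  π2 = {{0,2},{1},{3},{4,8},{5},{6},{7}}
7 equivalence class(es) (converged in 3)
[8]={4,8}  [4]={4,8}

Answer: BISIMILAR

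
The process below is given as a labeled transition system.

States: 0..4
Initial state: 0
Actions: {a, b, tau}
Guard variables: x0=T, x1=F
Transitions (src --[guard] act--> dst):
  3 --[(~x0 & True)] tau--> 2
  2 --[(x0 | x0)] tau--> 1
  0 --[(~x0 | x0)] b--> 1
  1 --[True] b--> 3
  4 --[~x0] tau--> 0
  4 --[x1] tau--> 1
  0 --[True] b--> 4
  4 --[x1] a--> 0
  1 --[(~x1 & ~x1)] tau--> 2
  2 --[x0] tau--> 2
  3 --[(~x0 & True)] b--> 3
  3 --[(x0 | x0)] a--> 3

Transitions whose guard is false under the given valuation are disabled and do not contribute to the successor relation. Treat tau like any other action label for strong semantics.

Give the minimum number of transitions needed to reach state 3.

Answer: 2

Analysis:
Layered search for 3:
  Layer 0: {0}
  Layer 1: {1,4}
  Layer 2: {2,3}
depth(3)=2, e.g. b·b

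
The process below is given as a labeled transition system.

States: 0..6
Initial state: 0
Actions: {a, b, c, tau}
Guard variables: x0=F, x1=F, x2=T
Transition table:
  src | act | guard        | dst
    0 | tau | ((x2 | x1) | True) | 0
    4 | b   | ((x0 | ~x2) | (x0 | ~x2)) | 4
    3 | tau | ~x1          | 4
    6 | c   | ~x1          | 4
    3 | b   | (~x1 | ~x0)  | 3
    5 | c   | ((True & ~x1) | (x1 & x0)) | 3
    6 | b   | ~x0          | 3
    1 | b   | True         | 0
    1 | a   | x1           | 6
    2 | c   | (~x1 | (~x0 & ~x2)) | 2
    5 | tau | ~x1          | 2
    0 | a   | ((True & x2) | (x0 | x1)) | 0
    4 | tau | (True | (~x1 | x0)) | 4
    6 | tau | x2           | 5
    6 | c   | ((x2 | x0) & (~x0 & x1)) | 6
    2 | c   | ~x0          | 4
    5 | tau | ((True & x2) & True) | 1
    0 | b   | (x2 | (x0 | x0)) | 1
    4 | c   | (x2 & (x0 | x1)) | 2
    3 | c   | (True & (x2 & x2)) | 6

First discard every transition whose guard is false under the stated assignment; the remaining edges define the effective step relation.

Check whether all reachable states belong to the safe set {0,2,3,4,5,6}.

Safe = {0,2,3,4,5,6}
Reachable = {0,1}
  0: safe
  1: outside
counterexample path to 1: b

Answer: INVARIANT VIOLATED at state 1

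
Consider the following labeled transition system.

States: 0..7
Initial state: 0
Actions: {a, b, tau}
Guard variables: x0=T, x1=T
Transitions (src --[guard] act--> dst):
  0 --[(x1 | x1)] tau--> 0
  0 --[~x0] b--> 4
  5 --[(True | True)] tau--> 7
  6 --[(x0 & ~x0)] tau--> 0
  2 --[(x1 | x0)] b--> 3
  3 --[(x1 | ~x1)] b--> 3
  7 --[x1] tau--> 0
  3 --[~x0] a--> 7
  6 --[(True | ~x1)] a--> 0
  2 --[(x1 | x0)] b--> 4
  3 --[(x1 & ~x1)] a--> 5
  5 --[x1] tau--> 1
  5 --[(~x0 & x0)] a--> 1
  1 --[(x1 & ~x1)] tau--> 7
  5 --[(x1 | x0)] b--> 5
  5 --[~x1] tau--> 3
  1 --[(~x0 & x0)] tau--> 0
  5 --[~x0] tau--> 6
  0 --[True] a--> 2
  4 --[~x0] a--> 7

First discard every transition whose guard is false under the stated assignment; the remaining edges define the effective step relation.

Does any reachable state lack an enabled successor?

Reachable = {0,2,3,4}
  0: a→2  tau→0  [2 exit(s)]
  2: b→3  b→4  [2 exit(s)]
  3: b→3  [1 exit(s)]
  4: ∅  [deadlock]
Path to 4: a·b

Answer: DEADLOCK at state 4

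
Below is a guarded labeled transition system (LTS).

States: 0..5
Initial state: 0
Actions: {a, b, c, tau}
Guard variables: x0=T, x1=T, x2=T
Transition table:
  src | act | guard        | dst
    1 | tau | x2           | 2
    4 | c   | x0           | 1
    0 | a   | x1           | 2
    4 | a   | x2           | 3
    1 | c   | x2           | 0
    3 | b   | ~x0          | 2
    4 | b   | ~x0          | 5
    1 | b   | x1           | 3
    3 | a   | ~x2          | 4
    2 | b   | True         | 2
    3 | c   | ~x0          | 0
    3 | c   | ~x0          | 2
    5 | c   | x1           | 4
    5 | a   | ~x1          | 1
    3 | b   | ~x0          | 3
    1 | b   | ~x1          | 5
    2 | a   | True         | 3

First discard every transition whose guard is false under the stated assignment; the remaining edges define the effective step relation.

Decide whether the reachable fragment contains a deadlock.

Answer: DEADLOCK at state 3

Trace:
R = {0,2,3}
  0: a→2  [deg 1]
  2: a→3  b→2  [deg 2]
  3: ∅  [STUCK]
witness 3: a·a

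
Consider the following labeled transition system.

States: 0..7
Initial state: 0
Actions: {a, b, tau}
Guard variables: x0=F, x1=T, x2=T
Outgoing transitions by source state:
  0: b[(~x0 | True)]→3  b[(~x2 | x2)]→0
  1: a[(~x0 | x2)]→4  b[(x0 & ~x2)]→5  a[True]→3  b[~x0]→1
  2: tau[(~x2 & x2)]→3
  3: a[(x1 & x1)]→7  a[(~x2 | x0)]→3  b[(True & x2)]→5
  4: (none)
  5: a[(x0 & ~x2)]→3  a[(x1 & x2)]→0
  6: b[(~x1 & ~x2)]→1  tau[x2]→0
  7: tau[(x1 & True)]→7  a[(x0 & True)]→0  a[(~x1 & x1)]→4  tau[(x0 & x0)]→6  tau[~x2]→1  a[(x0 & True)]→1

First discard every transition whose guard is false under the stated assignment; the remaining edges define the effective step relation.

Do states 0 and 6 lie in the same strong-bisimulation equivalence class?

Answer: NOT BISIMILAR

Working:
Bisimulation quotient by refinement:
  P[0] = {{0,1,2,3,4,5,6,7}}
  P[1] = {{0},{1,3},{2,4},{5},{6,7}}
  P[2] = {{0},{1},{2,4},{3},{5},{6},{7}}
7 equivalence class(es) (converged in 3)
[0]={0}  [6]={6}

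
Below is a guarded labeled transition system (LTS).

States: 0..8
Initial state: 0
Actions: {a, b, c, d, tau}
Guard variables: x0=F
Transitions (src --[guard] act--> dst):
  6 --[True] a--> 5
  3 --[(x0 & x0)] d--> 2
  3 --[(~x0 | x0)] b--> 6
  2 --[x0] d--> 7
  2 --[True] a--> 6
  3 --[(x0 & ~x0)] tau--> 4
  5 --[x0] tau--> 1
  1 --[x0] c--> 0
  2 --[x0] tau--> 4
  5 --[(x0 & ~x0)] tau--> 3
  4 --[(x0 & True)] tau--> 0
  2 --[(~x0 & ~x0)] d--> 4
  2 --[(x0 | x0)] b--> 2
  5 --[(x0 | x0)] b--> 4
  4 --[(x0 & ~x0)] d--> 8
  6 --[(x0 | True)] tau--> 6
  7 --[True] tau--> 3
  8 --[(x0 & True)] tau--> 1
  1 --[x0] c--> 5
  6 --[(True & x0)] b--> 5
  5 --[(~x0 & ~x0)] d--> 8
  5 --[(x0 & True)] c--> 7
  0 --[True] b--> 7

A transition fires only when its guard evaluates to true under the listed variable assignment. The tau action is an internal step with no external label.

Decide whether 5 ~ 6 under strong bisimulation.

Answer: NOT BISIMILAR

Analysis:
Compute ~ classes (split until stable):
  π0 = {{0,1,2,3,4,5,6,7,8}}
  π1 = {{0,3},{1,4,8},{2},{5},{6},{7}}
  π2 = {{0},{1,4,8},{2},{3},{5},{6},{7}}
stable after 3 split(s): 7 block(s)
5∈{5}, 6∈{6}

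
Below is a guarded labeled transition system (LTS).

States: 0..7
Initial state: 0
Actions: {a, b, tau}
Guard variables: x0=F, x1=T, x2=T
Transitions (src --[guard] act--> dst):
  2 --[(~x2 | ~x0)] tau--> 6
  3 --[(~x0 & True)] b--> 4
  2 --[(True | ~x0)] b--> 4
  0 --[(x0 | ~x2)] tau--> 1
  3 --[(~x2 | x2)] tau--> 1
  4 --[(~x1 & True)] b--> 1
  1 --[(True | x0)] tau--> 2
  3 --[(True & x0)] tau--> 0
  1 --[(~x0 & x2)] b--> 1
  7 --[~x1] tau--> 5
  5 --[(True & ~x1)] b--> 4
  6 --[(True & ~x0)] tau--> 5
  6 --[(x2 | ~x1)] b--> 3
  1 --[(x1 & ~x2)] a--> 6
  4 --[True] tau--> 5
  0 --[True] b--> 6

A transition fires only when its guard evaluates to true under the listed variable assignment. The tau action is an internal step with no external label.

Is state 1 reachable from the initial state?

Answer: REACHABLE

Trace:
After dropping false guards: 10 live edges.
Layer 0: {0}
Layer 1: {6}  cumulative {0,6}
Layer 2: {3,5}  cumulative {0,3,5,6}
Layer 3: {1,4}  cumulative {0,1,3,4,5,6}
Layer 4: {2}  cumulative {0,1,2,3,4,5,6}
Reach set: {0,1,2,3,4,5,6}
trace reaching 1: b·b·tau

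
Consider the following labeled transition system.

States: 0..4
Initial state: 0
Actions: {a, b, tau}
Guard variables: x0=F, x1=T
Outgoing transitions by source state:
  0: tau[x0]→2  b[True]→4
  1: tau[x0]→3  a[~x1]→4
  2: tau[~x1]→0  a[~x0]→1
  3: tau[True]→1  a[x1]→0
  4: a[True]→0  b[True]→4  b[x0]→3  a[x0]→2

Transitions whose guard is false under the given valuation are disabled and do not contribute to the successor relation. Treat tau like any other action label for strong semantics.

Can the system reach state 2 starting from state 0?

Answer: UNREACHABLE

Analysis:
Guard filter leaves 6 enabled edge(s).
Layer 0: {0}
Layer 1: {4}  now seen {0,4}
R = {0,4}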